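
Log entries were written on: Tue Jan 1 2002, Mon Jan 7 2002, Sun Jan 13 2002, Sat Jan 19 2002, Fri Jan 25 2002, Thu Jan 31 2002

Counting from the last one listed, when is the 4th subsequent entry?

The spacing is 6, 6, 6, 6, 6 days — always 6 days.
Thu Jan 31 2002 + 6 days = Wed Feb 6 2002.
Wed Feb 6 2002 + 6 days = Tue Feb 12 2002.
Tue Feb 12 2002 + 6 days = Mon Feb 18 2002.
Mon Feb 18 2002 + 6 days = Sun Feb 24 2002.

Sun Feb 24 2002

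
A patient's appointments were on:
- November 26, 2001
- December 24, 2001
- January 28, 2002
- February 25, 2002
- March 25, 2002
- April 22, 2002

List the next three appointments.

May 27, 2002; June 24, 2002; July 22, 2002

Gaps: 28, 35, 28, 28, 28 days — a mix of 28 and 35. Every date is a Monday.
Each is the 4th Monday of its month.
4th Monday of May 2002: May 27, 2002.
4th Monday of June 2002: June 24, 2002.
July 2002 — 4th Monday is July 22, 2002.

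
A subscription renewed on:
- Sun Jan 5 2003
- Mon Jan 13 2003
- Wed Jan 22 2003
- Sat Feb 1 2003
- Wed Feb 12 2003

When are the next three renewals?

Mon Feb 24 2003, Sun Mar 9 2003, Sun Mar 23 2003

Intervals are 8, 9, 10, 11 days — an arithmetic progression with common difference 1.
Next gap: 12 days. Wed Feb 12 2003 + 12 days = Mon Feb 24 2003.
Next gap: 13 days. Mon Feb 24 2003 + 13 days = Sun Mar 9 2003.
Next gap: 14 days. Sun Mar 9 2003 + 14 days = Sun Mar 23 2003.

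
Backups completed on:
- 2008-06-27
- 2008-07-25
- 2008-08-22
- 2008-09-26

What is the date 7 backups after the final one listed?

All dates are Fridays, 28, 28, 35 days apart.
Specifically, the 4th Friday of each month.
4th Friday of October 2008: 2008-10-24.
4th Friday of November 2008: 2008-11-28.
4th Friday of December 2008: 2008-12-26.
January 2009 — 4th Friday is 2009-01-23.
4th Friday of February 2009: 2009-02-27.
March 2009 — 4th Friday is 2009-03-27.
4th Friday of April 2009: 2009-04-24.

2009-04-24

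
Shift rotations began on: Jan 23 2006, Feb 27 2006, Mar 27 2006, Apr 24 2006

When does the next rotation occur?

May 22 2006

Gaps: 35, 28, 28 days — a mix of 28 and 35. Every date is a Monday.
Each is the 4th Monday of its month.
4th Monday of May 2006: May 22 2006.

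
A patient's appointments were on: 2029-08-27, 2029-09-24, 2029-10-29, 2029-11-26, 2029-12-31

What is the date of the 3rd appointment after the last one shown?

2030-03-25

These are Mondays with 28, 35, 28, 35-day gaps.
Each is the final Monday of its month — 2029-10-29 is past the 28th, so '4th Monday' doesn't fit.
Last Monday of January 2030: 2030-01-28.
February 2030 ends with Monday 2030-02-25.
March 2030 ends with Monday 2030-03-25.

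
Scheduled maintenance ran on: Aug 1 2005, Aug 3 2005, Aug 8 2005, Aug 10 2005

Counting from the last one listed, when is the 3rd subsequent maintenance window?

Aug 22 2005

Gaps: 2, 5, 2 days — not constant, but cyclic with period 2.
The events fall on every Monday and Wednesday.
The following Monday is Aug 15 2005.
The following Wednesday is Aug 17 2005.
Next Monday: Aug 22 2005.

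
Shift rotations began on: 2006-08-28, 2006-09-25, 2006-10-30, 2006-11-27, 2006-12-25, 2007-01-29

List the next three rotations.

Every date is a Monday; gaps 28, 35, 28, 28, 35 days.
Each is the last Monday of its month (at least one falls on the 29th or later, ruling out '4th Monday').
February 2007 ends with Monday 2007-02-26.
Last Monday of March 2007: 2007-03-26.
April 2007 ends with Monday 2007-04-30.

2007-02-26, 2007-03-26, 2007-04-30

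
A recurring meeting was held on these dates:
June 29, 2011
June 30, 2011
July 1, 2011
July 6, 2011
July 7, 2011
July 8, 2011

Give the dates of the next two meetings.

July 13, 2011; July 14, 2011

Every event lands on a Wednesday or Thursday or Friday (gaps cycle 1, 1, 5, 1, 1).
So the schedule is: every Wednesday, Thursday and Friday.
The following Wednesday is July 13, 2011.
The following Thursday is July 14, 2011.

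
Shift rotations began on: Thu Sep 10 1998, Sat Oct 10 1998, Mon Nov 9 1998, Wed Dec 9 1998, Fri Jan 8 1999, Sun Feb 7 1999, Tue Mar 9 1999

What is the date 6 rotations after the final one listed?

Every event comes 30 days after the last (30, 30, 30, 30, 30, 30).
Tue Mar 9 1999 + 30 days = Thu Apr 8 1999.
Thu Apr 8 1999 + 30 days = Sat May 8 1999.
Sat May 8 1999 + 30 days = Mon Jun 7 1999.
Mon Jun 7 1999 + 30 days = Wed Jul 7 1999.
Wed Jul 7 1999 + 30 days = Fri Aug 6 1999.
Fri Aug 6 1999 + 30 days = Sun Sep 5 1999.

Sun Sep 5 1999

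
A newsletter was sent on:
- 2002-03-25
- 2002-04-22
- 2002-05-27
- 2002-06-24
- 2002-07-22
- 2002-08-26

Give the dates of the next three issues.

Gaps: 28, 35, 28, 28, 35 days — a mix of 28 and 35. Every date is a Monday.
Each is the 4th Monday of its month.
4th Monday of September 2002: 2002-09-23.
4th Monday of October 2002: 2002-10-28.
4th Monday of November 2002: 2002-11-25.

2002-09-23, 2002-10-28, 2002-11-25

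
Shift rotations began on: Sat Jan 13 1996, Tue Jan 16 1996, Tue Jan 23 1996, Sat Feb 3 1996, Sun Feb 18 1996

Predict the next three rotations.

Fri Mar 8 1996, Sun Mar 31 1996, Sat Apr 27 1996

Intervals are 3, 7, 11, 15 days — an arithmetic progression with common difference 4.
Next gap: 19 days. Sun Feb 18 1996 + 19 days = Fri Mar 8 1996.
Next gap: 23 days. Fri Mar 8 1996 + 23 days = Sun Mar 31 1996.
Next gap: 27 days. Sun Mar 31 1996 + 27 days = Sat Apr 27 1996.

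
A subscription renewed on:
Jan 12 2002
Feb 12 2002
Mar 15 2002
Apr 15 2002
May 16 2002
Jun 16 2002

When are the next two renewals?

Gaps between consecutive events: 31, 31, 31, 31, 31 days — a constant 31-day interval.
Jun 16 2002 + 31 days = Jul 17 2002.
Jul 17 2002 + 31 days = Aug 17 2002.

Jul 17 2002, Aug 17 2002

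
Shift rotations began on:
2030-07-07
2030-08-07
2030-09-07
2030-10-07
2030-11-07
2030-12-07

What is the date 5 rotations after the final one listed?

The day-of-month is always 7 (31, 31, 30, 31, 30 days between events).
So this recurs on the 7th of each month.
January 2031: 2031-01-07.
Next: February 2031 → 2031-02-07.
Next: March 2031 → 2031-03-07.
April 2031: 2031-04-07.
Next: May 2031 → 2031-05-07.

2031-05-07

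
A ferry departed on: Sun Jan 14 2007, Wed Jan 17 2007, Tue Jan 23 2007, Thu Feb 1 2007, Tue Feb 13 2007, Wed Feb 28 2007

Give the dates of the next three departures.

Gaps: 3, 6, 9, 12, 15 days — each gap is 3 larger than the previous one.
Next gap: 18 days. Wed Feb 28 2007 + 18 days = Sun Mar 18 2007.
Next gap: 21 days. Sun Mar 18 2007 + 21 days = Sun Apr 8 2007.
Next gap: 24 days. Sun Apr 8 2007 + 24 days = Wed May 2 2007.

Sun Mar 18 2007, Sun Apr 8 2007, Wed May 2 2007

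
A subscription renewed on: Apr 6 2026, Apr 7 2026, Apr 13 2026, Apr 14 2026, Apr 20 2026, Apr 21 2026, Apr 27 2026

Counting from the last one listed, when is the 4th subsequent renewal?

May 11 2026

Every event lands on a Monday or Tuesday (gaps cycle 1, 6, 1, 6, 1, 6).
So the schedule is: every Monday and Tuesday.
Next Tuesday: Apr 28 2026.
The following Monday is May 4 2026.
Next Tuesday: May 5 2026.
The following Monday is May 11 2026.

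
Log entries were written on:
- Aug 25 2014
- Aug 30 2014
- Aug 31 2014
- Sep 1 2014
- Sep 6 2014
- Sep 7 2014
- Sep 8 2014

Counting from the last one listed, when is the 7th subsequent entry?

Sep 27 2014

The gap pattern 5, 1, 1, 5, 1, 1 repeats every 3 events.
These are the Mondays, Saturdays and Sundays of each week.
Next Saturday: Sep 13 2014.
Next Sunday: Sep 14 2014.
Next Monday: Sep 15 2014.
Next Saturday: Sep 20 2014.
Next Sunday: Sep 21 2014.
Next Monday: Sep 22 2014.
The following Saturday is Sep 27 2014.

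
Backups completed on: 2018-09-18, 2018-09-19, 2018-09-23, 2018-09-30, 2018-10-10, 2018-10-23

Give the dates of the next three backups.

2018-11-08, 2018-11-27, 2018-12-19

Intervals are 1, 4, 7, 10, 13 days — an arithmetic progression with common difference 3.
Next gap: 16 days. 2018-10-23 + 16 days = 2018-11-08.
Next gap: 19 days. 2018-11-08 + 19 days = 2018-11-27.
Next gap: 22 days. 2018-11-27 + 22 days = 2018-12-19.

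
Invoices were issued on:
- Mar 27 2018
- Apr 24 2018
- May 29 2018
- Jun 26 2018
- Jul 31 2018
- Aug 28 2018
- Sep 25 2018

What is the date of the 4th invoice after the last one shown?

Jan 29 2019

All Tuesdays; the gaps (28, 35, 28, 35, 28, 28) vary with month length.
This is the last Tuesday of each month.
October 2018 ends with Tuesday Oct 30 2018.
Last Tuesday of November 2018: Nov 27 2018.
December 2018 ends with Tuesday Dec 25 2018.
January 2019 ends with Tuesday Jan 29 2019.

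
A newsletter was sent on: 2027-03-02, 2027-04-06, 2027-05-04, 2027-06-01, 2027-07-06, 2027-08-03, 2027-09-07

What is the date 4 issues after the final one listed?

2028-01-04

All dates are Tuesdays, 35, 28, 28, 35, 28, 35 days apart.
Specifically, the 1st Tuesday of each month.
1st Tuesday of October 2027: 2027-10-05.
1st Tuesday of November 2027: 2027-11-02.
1st Tuesday of December 2027: 2027-12-07.
January 2028 — 1st Tuesday is 2028-01-04.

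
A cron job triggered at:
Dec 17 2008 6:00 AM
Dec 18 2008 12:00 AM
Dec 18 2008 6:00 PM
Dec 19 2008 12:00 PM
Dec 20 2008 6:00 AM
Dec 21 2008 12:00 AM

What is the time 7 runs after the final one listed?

Dec 26 2008 6:00 AM

The interval is a steady 18 hours (18, 18, 18, 18, 18).
Dec 21 2008 12:00 AM + 18 h = Dec 21 2008 6:00 PM.
Dec 21 2008 6:00 PM + 18 h = Dec 22 2008 12:00 PM.
Dec 22 2008 12:00 PM + 18 h = Dec 23 2008 6:00 AM.
Dec 23 2008 6:00 AM + 18 h = Dec 24 2008 12:00 AM.
Dec 24 2008 12:00 AM + 18 h = Dec 24 2008 6:00 PM.
Dec 24 2008 6:00 PM + 18 h = Dec 25 2008 12:00 PM.
Dec 25 2008 12:00 PM + 18 h = Dec 26 2008 6:00 AM.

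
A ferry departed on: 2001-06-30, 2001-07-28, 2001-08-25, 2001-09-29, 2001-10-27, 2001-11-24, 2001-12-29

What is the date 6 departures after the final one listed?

2002-06-29

Every date is a Saturday; gaps 28, 28, 35, 28, 28, 35 days.
Each is the last Saturday of its month (at least one falls on the 29th or later, ruling out '4th Saturday').
January 2002 ends with Saturday 2002-01-26.
February 2002 ends with Saturday 2002-02-23.
Last Saturday of March 2002: 2002-03-30.
April 2002 ends with Saturday 2002-04-27.
Last Saturday of May 2002: 2002-05-25.
Last Saturday of June 2002: 2002-06-29.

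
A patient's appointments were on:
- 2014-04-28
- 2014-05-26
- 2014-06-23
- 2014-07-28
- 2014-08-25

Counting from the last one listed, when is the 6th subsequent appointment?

2015-02-23

All dates are Mondays, 28, 28, 35, 28 days apart.
Specifically, the 4th Monday of each month.
4th Monday of September 2014: 2014-09-22.
October 2014 — 4th Monday is 2014-10-27.
November 2014 — 4th Monday is 2014-11-24.
December 2014 — 4th Monday is 2014-12-22.
4th Monday of January 2015: 2015-01-26.
February 2015 — 4th Monday is 2015-02-23.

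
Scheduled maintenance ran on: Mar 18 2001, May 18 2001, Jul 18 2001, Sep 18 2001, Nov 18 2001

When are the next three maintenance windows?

Each date is the 18th; the gaps (61, 61, 62, 61) track the month lengths.
The rule is the 18th of every 2 months.
January 2002: Jan 18 2002.
March 2002: Mar 18 2002.
Next: May 2002 → May 18 2002.

Jan 18 2002, Mar 18 2002, May 18 2002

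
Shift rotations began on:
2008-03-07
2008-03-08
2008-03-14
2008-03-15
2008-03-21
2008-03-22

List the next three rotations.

2008-03-28, 2008-03-29, 2008-04-04

Gaps: 1, 6, 1, 6, 1 days — not constant, but cyclic with period 2.
The events fall on every Friday and Saturday.
The following Friday is 2008-03-28.
The following Saturday is 2008-03-29.
Next Friday: 2008-04-04.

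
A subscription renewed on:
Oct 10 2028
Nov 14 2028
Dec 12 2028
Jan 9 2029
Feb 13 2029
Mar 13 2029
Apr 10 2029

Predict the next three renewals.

All dates are Tuesdays, 35, 28, 28, 35, 28, 28 days apart.
Specifically, the 2nd Tuesday of each month.
May 2029 — 2nd Tuesday is May 8 2029.
2nd Tuesday of June 2029: Jun 12 2029.
July 2029 — 2nd Tuesday is Jul 10 2029.

May 8 2029, Jun 12 2029, Jul 10 2029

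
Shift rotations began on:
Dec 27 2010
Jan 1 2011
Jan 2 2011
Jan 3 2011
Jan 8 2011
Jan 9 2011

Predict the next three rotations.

The gap pattern 5, 1, 1, 5, 1 repeats every 3 events.
These are the Mondays, Saturdays and Sundays of each week.
Next Monday: Jan 10 2011.
Next Saturday: Jan 15 2011.
Next Sunday: Jan 16 2011.

Jan 10 2011, Jan 15 2011, Jan 16 2011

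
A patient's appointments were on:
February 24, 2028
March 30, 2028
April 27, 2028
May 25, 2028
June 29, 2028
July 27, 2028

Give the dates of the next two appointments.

August 31, 2028; September 28, 2028

Every date is a Thursday; gaps 35, 28, 28, 35, 28 days.
Each is the last Thursday of its month (at least one falls on the 29th or later, ruling out '4th Thursday').
Last Thursday of August 2028: August 31, 2028.
September 2028 ends with Thursday September 28, 2028.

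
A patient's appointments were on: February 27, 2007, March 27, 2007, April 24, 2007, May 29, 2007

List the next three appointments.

June 26, 2007; July 31, 2007; August 28, 2007

These are Tuesdays with 28, 28, 35-day gaps.
Each is the final Tuesday of its month — May 29, 2007 is past the 28th, so '4th Tuesday' doesn't fit.
June 2007 ends with Tuesday June 26, 2007.
Last Tuesday of July 2007: July 31, 2007.
Last Tuesday of August 2007: August 28, 2007.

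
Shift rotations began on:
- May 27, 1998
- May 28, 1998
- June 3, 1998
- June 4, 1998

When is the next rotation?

The gap pattern 1, 6, 1 repeats every 2 events.
These are the Wednesdays and Thursdays of each week.
Next Wednesday: June 10, 1998.

June 10, 1998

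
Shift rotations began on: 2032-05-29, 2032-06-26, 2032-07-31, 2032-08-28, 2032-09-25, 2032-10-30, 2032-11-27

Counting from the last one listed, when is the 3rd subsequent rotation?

2033-02-26

Every date is a Saturday; gaps 28, 35, 28, 28, 35, 28 days.
Each is the last Saturday of its month (at least one falls on the 29th or later, ruling out '4th Saturday').
Last Saturday of December 2032: 2032-12-25.
Last Saturday of January 2033: 2033-01-29.
February 2033 ends with Saturday 2033-02-26.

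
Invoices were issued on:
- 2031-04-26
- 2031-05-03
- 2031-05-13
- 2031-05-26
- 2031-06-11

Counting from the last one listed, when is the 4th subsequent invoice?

The spacing grows by 3 each time: 7, 10, 13, 16 days.
Next gap: 19 days. 2031-06-11 + 19 days = 2031-06-30.
Next gap: 22 days. 2031-06-30 + 22 days = 2031-07-22.
Next gap: 25 days. 2031-07-22 + 25 days = 2031-08-16.
Next gap: 28 days. 2031-08-16 + 28 days = 2031-09-13.

2031-09-13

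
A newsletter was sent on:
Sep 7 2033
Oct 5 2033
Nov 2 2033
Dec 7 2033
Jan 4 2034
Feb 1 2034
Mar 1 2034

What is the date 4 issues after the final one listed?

Gaps: 28, 28, 35, 28, 28, 28 days — a mix of 28 and 35. Every date is a Wednesday.
Each is the 1st Wednesday of its month.
1st Wednesday of April 2034: Apr 5 2034.
May 2034 — 1st Wednesday is May 3 2034.
June 2034 — 1st Wednesday is Jun 7 2034.
July 2034 — 1st Wednesday is Jul 5 2034.

Jul 5 2034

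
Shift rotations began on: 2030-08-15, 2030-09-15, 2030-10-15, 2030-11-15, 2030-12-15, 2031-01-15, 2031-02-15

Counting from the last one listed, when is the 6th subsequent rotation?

2031-08-15

The day-of-month is always 15 (31, 30, 31, 30, 31, 31 days between events).
So this recurs on the 15th of each month.
Next: March 2031 → 2031-03-15.
Next: April 2031 → 2031-04-15.
Next: May 2031 → 2031-05-15.
Next: June 2031 → 2031-06-15.
July 2031: 2031-07-15.
August 2031: 2031-08-15.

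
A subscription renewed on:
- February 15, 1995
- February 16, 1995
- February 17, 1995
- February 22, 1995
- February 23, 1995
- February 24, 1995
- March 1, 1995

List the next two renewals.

Every event lands on a Wednesday or Thursday or Friday (gaps cycle 1, 1, 5, 1, 1, 5).
So the schedule is: every Wednesday, Thursday and Friday.
The following Thursday is March 2, 1995.
The following Friday is March 3, 1995.

March 2, 1995; March 3, 1995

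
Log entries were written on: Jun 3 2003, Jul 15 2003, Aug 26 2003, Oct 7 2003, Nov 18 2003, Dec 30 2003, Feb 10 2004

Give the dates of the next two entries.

Every event comes 42 days after the last (42, 42, 42, 42, 42, 42).
Feb 10 2004 + 42 days = Mar 23 2004.
Mar 23 2004 + 42 days = May 4 2004.

Mar 23 2004, May 4 2004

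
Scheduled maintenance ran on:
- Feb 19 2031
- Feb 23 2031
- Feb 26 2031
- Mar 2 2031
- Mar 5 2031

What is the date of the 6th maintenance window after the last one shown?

Mar 26 2031

Gaps: 4, 3, 4, 3 days — not constant, but cyclic with period 2.
The events fall on every Wednesday and Sunday.
Next Sunday: Mar 9 2031.
Next Wednesday: Mar 12 2031.
Next Sunday: Mar 16 2031.
The following Wednesday is Mar 19 2031.
The following Sunday is Mar 23 2031.
Next Wednesday: Mar 26 2031.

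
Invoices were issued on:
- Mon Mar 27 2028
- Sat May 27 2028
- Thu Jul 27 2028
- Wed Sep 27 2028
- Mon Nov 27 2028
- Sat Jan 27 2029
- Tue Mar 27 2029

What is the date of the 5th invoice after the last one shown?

Sun Jan 27 2030

Each date is the 27th; the gaps (61, 61, 62, 61, 61, 59) track the month lengths.
The rule is the 27th of every 2 months.
Next: May 2029 → Sun May 27 2029.
Next: July 2029 → Fri Jul 27 2029.
Next: September 2029 → Thu Sep 27 2029.
November 2029: Tue Nov 27 2029.
Next: January 2030 → Sun Jan 27 2030.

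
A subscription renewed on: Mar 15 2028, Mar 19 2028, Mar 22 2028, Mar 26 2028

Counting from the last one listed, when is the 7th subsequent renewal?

Apr 19 2028

Every event lands on a Wednesday or Sunday (gaps cycle 4, 3, 4).
So the schedule is: every Wednesday and Sunday.
The following Wednesday is Mar 29 2028.
Next Sunday: Apr 2 2028.
The following Wednesday is Apr 5 2028.
Next Sunday: Apr 9 2028.
Next Wednesday: Apr 12 2028.
The following Sunday is Apr 16 2028.
Next Wednesday: Apr 19 2028.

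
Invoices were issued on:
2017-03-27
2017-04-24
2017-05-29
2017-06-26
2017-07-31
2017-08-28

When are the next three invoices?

These are Mondays with 28, 35, 28, 35, 28-day gaps.
Each is the final Monday of its month — 2017-05-29 is past the 28th, so '4th Monday' doesn't fit.
September 2017 ends with Monday 2017-09-25.
October 2017 ends with Monday 2017-10-30.
November 2017 ends with Monday 2017-11-27.

2017-09-25, 2017-10-30, 2017-11-27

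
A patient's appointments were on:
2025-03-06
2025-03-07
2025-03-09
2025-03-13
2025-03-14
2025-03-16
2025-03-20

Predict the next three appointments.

The gap pattern 1, 2, 4, 1, 2, 4 repeats every 3 events.
These are the Thursdays, Fridays and Sundays of each week.
Next Friday: 2025-03-21.
Next Sunday: 2025-03-23.
The following Thursday is 2025-03-27.

2025-03-21, 2025-03-23, 2025-03-27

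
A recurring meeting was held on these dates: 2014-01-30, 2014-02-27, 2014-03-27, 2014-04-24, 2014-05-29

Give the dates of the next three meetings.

Every date is a Thursday; gaps 28, 28, 28, 35 days.
Each is the last Thursday of its month (at least one falls on the 29th or later, ruling out '4th Thursday').
June 2014 ends with Thursday 2014-06-26.
Last Thursday of July 2014: 2014-07-31.
August 2014 ends with Thursday 2014-08-28.

2014-06-26, 2014-07-31, 2014-08-28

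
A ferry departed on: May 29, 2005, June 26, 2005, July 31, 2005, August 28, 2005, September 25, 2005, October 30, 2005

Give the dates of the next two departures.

Every date is a Sunday; gaps 28, 35, 28, 28, 35 days.
Each is the last Sunday of its month (at least one falls on the 29th or later, ruling out '4th Sunday').
Last Sunday of November 2005: November 27, 2005.
December 2005 ends with Sunday December 25, 2005.

November 27, 2005; December 25, 2005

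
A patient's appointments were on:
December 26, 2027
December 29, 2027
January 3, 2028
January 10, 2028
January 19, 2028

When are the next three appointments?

January 30, 2028; February 12, 2028; February 27, 2028

The spacing grows by 2 each time: 3, 5, 7, 9 days.
Next gap: 11 days. January 19, 2028 + 11 days = January 30, 2028.
Next gap: 13 days. January 30, 2028 + 13 days = February 12, 2028.
Next gap: 15 days. February 12, 2028 + 15 days = February 27, 2028.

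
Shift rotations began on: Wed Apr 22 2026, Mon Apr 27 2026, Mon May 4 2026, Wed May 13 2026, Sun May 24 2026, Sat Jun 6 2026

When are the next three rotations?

The spacing grows by 2 each time: 5, 7, 9, 11, 13 days.
Next gap: 15 days. Sat Jun 6 2026 + 15 days = Sun Jun 21 2026.
Next gap: 17 days. Sun Jun 21 2026 + 17 days = Wed Jul 8 2026.
Next gap: 19 days. Wed Jul 8 2026 + 19 days = Mon Jul 27 2026.

Sun Jun 21 2026, Wed Jul 8 2026, Mon Jul 27 2026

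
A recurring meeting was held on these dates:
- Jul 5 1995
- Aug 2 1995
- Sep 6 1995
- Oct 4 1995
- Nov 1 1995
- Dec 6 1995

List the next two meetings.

These are Wednesdays at 28- or 35-day spacing (28, 35, 28, 28, 35).
The pattern: 1st Wednesday of the month.
1st Wednesday of January 1996: Jan 3 1996.
February 1996 — 1st Wednesday is Feb 7 1996.

Jan 3 1996, Feb 7 1996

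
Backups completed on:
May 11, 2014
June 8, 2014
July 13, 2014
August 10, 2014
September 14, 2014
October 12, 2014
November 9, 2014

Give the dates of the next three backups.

These are Sundays at 28- or 35-day spacing (28, 35, 28, 35, 28, 28).
The pattern: 2nd Sunday of the month.
December 2014 — 2nd Sunday is December 14, 2014.
January 2015 — 2nd Sunday is January 11, 2015.
2nd Sunday of February 2015: February 8, 2015.

December 14, 2014; January 11, 2015; February 8, 2015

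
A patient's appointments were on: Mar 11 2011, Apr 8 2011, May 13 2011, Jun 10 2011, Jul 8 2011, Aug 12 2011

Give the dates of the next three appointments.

All dates are Fridays, 28, 35, 28, 28, 35 days apart.
Specifically, the 2nd Friday of each month.
2nd Friday of September 2011: Sep 9 2011.
2nd Friday of October 2011: Oct 14 2011.
2nd Friday of November 2011: Nov 11 2011.

Sep 9 2011, Oct 14 2011, Nov 11 2011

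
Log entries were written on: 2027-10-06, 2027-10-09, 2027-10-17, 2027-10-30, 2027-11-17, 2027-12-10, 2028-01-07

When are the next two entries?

Gaps: 3, 8, 13, 18, 23, 28 days — each gap is 5 larger than the previous one.
Next gap: 33 days. 2028-01-07 + 33 days = 2028-02-09.
Next gap: 38 days. 2028-02-09 + 38 days = 2028-03-18.

2028-02-09, 2028-03-18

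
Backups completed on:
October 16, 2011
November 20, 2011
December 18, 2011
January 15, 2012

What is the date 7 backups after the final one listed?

Gaps: 35, 28, 28 days — a mix of 28 and 35. Every date is a Sunday.
Each is the 3rd Sunday of its month.
February 2012 — 3rd Sunday is February 19, 2012.
3rd Sunday of March 2012: March 18, 2012.
3rd Sunday of April 2012: April 15, 2012.
May 2012 — 3rd Sunday is May 20, 2012.
3rd Sunday of June 2012: June 17, 2012.
July 2012 — 3rd Sunday is July 15, 2012.
August 2012 — 3rd Sunday is August 19, 2012.

August 19, 2012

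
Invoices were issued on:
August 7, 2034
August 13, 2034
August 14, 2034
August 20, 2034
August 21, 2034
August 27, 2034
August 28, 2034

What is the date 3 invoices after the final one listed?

September 10, 2034

Every event lands on a Monday or Sunday (gaps cycle 6, 1, 6, 1, 6, 1).
So the schedule is: every Monday and Sunday.
The following Sunday is September 3, 2034.
Next Monday: September 4, 2034.
The following Sunday is September 10, 2034.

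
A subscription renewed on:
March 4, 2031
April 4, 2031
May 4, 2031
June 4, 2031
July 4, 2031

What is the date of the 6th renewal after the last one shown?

The day-of-month is always 4 (31, 30, 31, 30 days between events).
So this recurs on the 4th of each month.
Next: August 2031 → August 4, 2031.
Next: September 2031 → September 4, 2031.
October 2031: October 4, 2031.
November 2031: November 4, 2031.
December 2031: December 4, 2031.
January 2032: January 4, 2032.

January 4, 2032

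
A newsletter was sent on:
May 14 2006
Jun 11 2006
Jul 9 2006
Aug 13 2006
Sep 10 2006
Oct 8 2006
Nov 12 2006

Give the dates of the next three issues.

All dates are Sundays, 28, 28, 35, 28, 28, 35 days apart.
Specifically, the 2nd Sunday of each month.
December 2006 — 2nd Sunday is Dec 10 2006.
2nd Sunday of January 2007: Jan 14 2007.
February 2007 — 2nd Sunday is Feb 11 2007.

Dec 10 2006, Jan 14 2007, Feb 11 2007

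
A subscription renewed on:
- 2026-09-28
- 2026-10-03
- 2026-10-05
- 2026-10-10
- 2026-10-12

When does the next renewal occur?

2026-10-17

Every event lands on a Monday or Saturday (gaps cycle 5, 2, 5, 2).
So the schedule is: every Monday and Saturday.
The following Saturday is 2026-10-17.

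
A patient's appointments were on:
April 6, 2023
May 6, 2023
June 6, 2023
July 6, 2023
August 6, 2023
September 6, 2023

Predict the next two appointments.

The day-of-month is always 6 (30, 31, 30, 31, 31 days between events).
So this recurs on the 6th of each month.
October 2023: October 6, 2023.
Next: November 2023 → November 6, 2023.

October 6, 2023; November 6, 2023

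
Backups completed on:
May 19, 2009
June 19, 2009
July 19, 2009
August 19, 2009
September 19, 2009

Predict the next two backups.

October 19, 2009; November 19, 2009

The day-of-month is always 19 (31, 30, 31, 31 days between events).
So this recurs on the 19th of each month.
Next: October 2009 → October 19, 2009.
Next: November 2009 → November 19, 2009.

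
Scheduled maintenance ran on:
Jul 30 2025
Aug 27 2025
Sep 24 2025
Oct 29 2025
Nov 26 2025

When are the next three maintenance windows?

Dec 31 2025, Jan 28 2026, Feb 25 2026

All Wednesdays; the gaps (28, 28, 35, 28) vary with month length.
This is the last Wednesday of each month.
December 2025 ends with Wednesday Dec 31 2025.
Last Wednesday of January 2026: Jan 28 2026.
Last Wednesday of February 2026: Feb 25 2026.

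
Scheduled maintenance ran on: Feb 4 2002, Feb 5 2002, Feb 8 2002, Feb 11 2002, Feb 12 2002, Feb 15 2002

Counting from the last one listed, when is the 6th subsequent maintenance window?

Mar 1 2002

The gap pattern 1, 3, 3, 1, 3 repeats every 3 events.
These are the Mondays, Tuesdays and Fridays of each week.
The following Monday is Feb 18 2002.
Next Tuesday: Feb 19 2002.
The following Friday is Feb 22 2002.
The following Monday is Feb 25 2002.
Next Tuesday: Feb 26 2002.
The following Friday is Mar 1 2002.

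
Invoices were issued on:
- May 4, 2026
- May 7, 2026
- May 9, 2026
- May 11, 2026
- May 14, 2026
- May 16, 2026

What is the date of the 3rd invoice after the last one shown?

May 23, 2026

Every event lands on a Monday or Thursday or Saturday (gaps cycle 3, 2, 2, 3, 2).
So the schedule is: every Monday, Thursday and Saturday.
The following Monday is May 18, 2026.
The following Thursday is May 21, 2026.
Next Saturday: May 23, 2026.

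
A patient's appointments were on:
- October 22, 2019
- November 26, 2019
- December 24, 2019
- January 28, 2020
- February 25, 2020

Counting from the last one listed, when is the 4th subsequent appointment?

June 23, 2020

These are Tuesdays at 28- or 35-day spacing (35, 28, 35, 28).
The pattern: 4th Tuesday of the month.
March 2020 — 4th Tuesday is March 24, 2020.
4th Tuesday of April 2020: April 28, 2020.
4th Tuesday of May 2020: May 26, 2020.
4th Tuesday of June 2020: June 23, 2020.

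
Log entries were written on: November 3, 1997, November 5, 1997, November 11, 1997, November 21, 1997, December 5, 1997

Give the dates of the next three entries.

December 23, 1997; January 14, 1998; February 9, 1998

Gaps: 2, 6, 10, 14 days — each gap is 4 larger than the previous one.
Next gap: 18 days. December 5, 1997 + 18 days = December 23, 1997.
Next gap: 22 days. December 23, 1997 + 22 days = January 14, 1998.
Next gap: 26 days. January 14, 1998 + 26 days = February 9, 1998.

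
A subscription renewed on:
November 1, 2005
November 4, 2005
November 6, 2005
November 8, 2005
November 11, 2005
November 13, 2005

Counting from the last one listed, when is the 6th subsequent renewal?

Every event lands on a Tuesday or Friday or Sunday (gaps cycle 3, 2, 2, 3, 2).
So the schedule is: every Tuesday, Friday and Sunday.
Next Tuesday: November 15, 2005.
The following Friday is November 18, 2005.
The following Sunday is November 20, 2005.
The following Tuesday is November 22, 2005.
The following Friday is November 25, 2005.
Next Sunday: November 27, 2005.

November 27, 2005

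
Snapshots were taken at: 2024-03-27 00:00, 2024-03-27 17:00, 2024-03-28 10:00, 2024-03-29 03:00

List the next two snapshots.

2024-03-29 20:00, 2024-03-30 13:00

Gaps: 17, 17, 17 hours — each event is 17 hours after the previous one.
2024-03-29 03:00 + 17 h = 2024-03-29 20:00.
2024-03-29 20:00 + 17 h = 2024-03-30 13:00.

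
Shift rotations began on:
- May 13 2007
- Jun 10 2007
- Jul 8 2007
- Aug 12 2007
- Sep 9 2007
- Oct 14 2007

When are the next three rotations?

These are Sundays at 28- or 35-day spacing (28, 28, 35, 28, 35).
The pattern: 2nd Sunday of the month.
2nd Sunday of November 2007: Nov 11 2007.
2nd Sunday of December 2007: Dec 9 2007.
January 2008 — 2nd Sunday is Jan 13 2008.

Nov 11 2007, Dec 9 2007, Jan 13 2008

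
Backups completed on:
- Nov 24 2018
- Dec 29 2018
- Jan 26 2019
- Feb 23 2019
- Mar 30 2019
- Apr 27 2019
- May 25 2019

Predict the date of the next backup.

Every date is a Saturday; gaps 35, 28, 28, 35, 28, 28 days.
Each is the last Saturday of its month (at least one falls on the 29th or later, ruling out '4th Saturday').
Last Saturday of June 2019: Jun 29 2019.

Jun 29 2019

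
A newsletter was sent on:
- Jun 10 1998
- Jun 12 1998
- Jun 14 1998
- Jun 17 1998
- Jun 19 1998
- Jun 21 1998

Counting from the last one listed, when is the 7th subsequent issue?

Gaps: 2, 2, 3, 2, 2 days — not constant, but cyclic with period 3.
The events fall on every Wednesday, Friday and Sunday.
Next Wednesday: Jun 24 1998.
Next Friday: Jun 26 1998.
Next Sunday: Jun 28 1998.
Next Wednesday: Jul 1 1998.
The following Friday is Jul 3 1998.
The following Sunday is Jul 5 1998.
The following Wednesday is Jul 8 1998.

Jul 8 1998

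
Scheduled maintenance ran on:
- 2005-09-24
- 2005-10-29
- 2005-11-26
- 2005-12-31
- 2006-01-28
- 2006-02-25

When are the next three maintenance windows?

2006-03-25, 2006-04-29, 2006-05-27

Every date is a Saturday; gaps 35, 28, 35, 28, 28 days.
Each is the last Saturday of its month (at least one falls on the 29th or later, ruling out '4th Saturday').
Last Saturday of March 2006: 2006-03-25.
April 2006 ends with Saturday 2006-04-29.
May 2006 ends with Saturday 2006-05-27.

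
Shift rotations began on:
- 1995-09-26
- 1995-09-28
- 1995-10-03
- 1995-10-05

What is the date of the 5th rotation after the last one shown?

Every event lands on a Tuesday or Thursday (gaps cycle 2, 5, 2).
So the schedule is: every Tuesday and Thursday.
The following Tuesday is 1995-10-10.
The following Thursday is 1995-10-12.
The following Tuesday is 1995-10-17.
The following Thursday is 1995-10-19.
The following Tuesday is 1995-10-24.

1995-10-24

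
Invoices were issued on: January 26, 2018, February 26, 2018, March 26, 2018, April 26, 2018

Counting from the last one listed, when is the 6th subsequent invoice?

Gaps: 31, 28, 31 days — not constant. Every event is on the 26th of the month.
Pattern: the 26th of each month.
Next: May 2018 → May 26, 2018.
Next: June 2018 → June 26, 2018.
Next: July 2018 → July 26, 2018.
Next: August 2018 → August 26, 2018.
September 2018: September 26, 2018.
October 2018: October 26, 2018.

October 26, 2018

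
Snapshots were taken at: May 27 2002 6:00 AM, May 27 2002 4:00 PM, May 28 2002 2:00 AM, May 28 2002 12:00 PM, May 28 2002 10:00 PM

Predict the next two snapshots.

Gaps: 10, 10, 10, 10 hours — each event is 10 hours after the previous one.
May 28 2002 10:00 PM + 10 h = May 29 2002 8:00 AM.
May 29 2002 8:00 AM + 10 h = May 29 2002 6:00 PM.

May 29 2002 8:00 AM, May 29 2002 6:00 PM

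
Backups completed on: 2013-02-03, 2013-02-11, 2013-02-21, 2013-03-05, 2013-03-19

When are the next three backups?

The spacing grows by 2 each time: 8, 10, 12, 14 days.
Next gap: 16 days. 2013-03-19 + 16 days = 2013-04-04.
Next gap: 18 days. 2013-04-04 + 18 days = 2013-04-22.
Next gap: 20 days. 2013-04-22 + 20 days = 2013-05-12.

2013-04-04, 2013-04-22, 2013-05-12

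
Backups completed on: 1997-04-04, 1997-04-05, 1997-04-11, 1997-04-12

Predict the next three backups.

1997-04-18, 1997-04-19, 1997-04-25

Every event lands on a Friday or Saturday (gaps cycle 1, 6, 1).
So the schedule is: every Friday and Saturday.
Next Friday: 1997-04-18.
The following Saturday is 1997-04-19.
The following Friday is 1997-04-25.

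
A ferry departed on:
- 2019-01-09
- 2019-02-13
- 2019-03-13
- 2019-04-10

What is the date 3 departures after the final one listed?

All dates are Wednesdays, 35, 28, 28 days apart.
Specifically, the 2nd Wednesday of each month.
2nd Wednesday of May 2019: 2019-05-08.
June 2019 — 2nd Wednesday is 2019-06-12.
2nd Wednesday of July 2019: 2019-07-10.

2019-07-10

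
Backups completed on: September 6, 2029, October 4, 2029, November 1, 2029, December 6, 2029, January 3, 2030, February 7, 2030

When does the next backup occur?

March 7, 2030

These are Thursdays at 28- or 35-day spacing (28, 28, 35, 28, 35).
The pattern: 1st Thursday of the month.
1st Thursday of March 2030: March 7, 2030.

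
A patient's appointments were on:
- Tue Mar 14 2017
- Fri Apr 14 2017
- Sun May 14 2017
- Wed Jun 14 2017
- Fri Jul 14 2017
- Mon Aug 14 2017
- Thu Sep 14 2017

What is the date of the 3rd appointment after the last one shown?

The day-of-month is always 14 (31, 30, 31, 30, 31, 31 days between events).
So this recurs on the 14th of each month.
October 2017: Sat Oct 14 2017.
Next: November 2017 → Tue Nov 14 2017.
December 2017: Thu Dec 14 2017.

Thu Dec 14 2017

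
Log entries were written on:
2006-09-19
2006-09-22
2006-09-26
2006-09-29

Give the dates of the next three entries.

Gaps: 3, 4, 3 days — not constant, but cyclic with period 2.
The events fall on every Tuesday and Friday.
Next Tuesday: 2006-10-03.
Next Friday: 2006-10-06.
Next Tuesday: 2006-10-10.

2006-10-03, 2006-10-06, 2006-10-10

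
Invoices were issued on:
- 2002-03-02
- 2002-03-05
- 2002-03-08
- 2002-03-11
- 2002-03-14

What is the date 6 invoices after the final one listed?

2002-04-01

The spacing is 3, 3, 3, 3 days — always 3 days.
2002-03-14 + 3 days = 2002-03-17.
2002-03-17 + 3 days = 2002-03-20.
2002-03-20 + 3 days = 2002-03-23.
2002-03-23 + 3 days = 2002-03-26.
2002-03-26 + 3 days = 2002-03-29.
2002-03-29 + 3 days = 2002-04-01.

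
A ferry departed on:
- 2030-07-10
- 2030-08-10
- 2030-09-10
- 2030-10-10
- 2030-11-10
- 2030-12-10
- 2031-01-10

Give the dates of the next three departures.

2031-02-10, 2031-03-10, 2031-04-10

Gaps: 31, 31, 30, 31, 30, 31 days — not constant. Every event is on the 10th of the month.
Pattern: the 10th of each month.
February 2031: 2031-02-10.
Next: March 2031 → 2031-03-10.
April 2031: 2031-04-10.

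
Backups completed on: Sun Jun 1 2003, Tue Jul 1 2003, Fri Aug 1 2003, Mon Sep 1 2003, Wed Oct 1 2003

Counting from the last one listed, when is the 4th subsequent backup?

Sun Feb 1 2004

Gaps: 30, 31, 31, 30 days — not constant. Every event is on the 1st of the month.
Pattern: the 1st of each month.
November 2003: Sat Nov 1 2003.
Next: December 2003 → Mon Dec 1 2003.
January 2004: Thu Jan 1 2004.
February 2004: Sun Feb 1 2004.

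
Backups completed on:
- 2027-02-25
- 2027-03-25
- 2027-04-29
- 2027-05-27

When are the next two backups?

2027-06-24, 2027-07-29

Every date is a Thursday; gaps 28, 35, 28 days.
Each is the last Thursday of its month (at least one falls on the 29th or later, ruling out '4th Thursday').
Last Thursday of June 2027: 2027-06-24.
July 2027 ends with Thursday 2027-07-29.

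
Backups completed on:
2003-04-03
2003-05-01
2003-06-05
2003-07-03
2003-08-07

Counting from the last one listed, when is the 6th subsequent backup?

Gaps: 28, 35, 28, 35 days — a mix of 28 and 35. Every date is a Thursday.
Each is the 1st Thursday of its month.
September 2003 — 1st Thursday is 2003-09-04.
1st Thursday of October 2003: 2003-10-02.
1st Thursday of November 2003: 2003-11-06.
1st Thursday of December 2003: 2003-12-04.
January 2004 — 1st Thursday is 2004-01-01.
1st Thursday of February 2004: 2004-02-05.

2004-02-05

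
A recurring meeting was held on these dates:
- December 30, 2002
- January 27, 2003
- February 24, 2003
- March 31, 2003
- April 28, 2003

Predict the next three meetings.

These are Mondays with 28, 28, 35, 28-day gaps.
Each is the final Monday of its month — December 30, 2002 is past the 28th, so '4th Monday' doesn't fit.
May 2003 ends with Monday May 26, 2003.
June 2003 ends with Monday June 30, 2003.
Last Monday of July 2003: July 28, 2003.

May 26, 2003; June 30, 2003; July 28, 2003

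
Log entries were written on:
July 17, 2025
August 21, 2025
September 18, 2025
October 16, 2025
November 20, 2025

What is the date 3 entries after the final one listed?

All dates are Thursdays, 35, 28, 28, 35 days apart.
Specifically, the 3rd Thursday of each month.
December 2025 — 3rd Thursday is December 18, 2025.
3rd Thursday of January 2026: January 15, 2026.
February 2026 — 3rd Thursday is February 19, 2026.

February 19, 2026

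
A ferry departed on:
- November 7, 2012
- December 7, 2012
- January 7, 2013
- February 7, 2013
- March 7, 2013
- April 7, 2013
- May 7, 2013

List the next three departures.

June 7, 2013; July 7, 2013; August 7, 2013

The day-of-month is always 7 (30, 31, 31, 28, 31, 30 days between events).
So this recurs on the 7th of each month.
Next: June 2013 → June 7, 2013.
July 2013: July 7, 2013.
Next: August 2013 → August 7, 2013.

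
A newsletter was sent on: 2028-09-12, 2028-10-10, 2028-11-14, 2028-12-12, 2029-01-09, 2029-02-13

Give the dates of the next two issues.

All dates are Tuesdays, 28, 35, 28, 28, 35 days apart.
Specifically, the 2nd Tuesday of each month.
2nd Tuesday of March 2029: 2029-03-13.
2nd Tuesday of April 2029: 2029-04-10.

2029-03-13, 2029-04-10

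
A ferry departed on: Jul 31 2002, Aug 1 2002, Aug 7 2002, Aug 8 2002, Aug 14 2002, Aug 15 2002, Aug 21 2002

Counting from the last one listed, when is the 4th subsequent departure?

Every event lands on a Wednesday or Thursday (gaps cycle 1, 6, 1, 6, 1, 6).
So the schedule is: every Wednesday and Thursday.
Next Thursday: Aug 22 2002.
The following Wednesday is Aug 28 2002.
The following Thursday is Aug 29 2002.
The following Wednesday is Sep 4 2002.

Sep 4 2002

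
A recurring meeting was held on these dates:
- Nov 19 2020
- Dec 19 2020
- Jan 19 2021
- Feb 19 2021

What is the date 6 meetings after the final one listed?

Each date is the 19th; the gaps (30, 31, 31) track the month lengths.
The rule is the 19th of each month.
Next: March 2021 → Mar 19 2021.
April 2021: Apr 19 2021.
Next: May 2021 → May 19 2021.
Next: June 2021 → Jun 19 2021.
July 2021: Jul 19 2021.
August 2021: Aug 19 2021.

Aug 19 2021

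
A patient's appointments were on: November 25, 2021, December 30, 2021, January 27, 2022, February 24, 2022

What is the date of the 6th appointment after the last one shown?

August 25, 2022

These are Thursdays with 35, 28, 28-day gaps.
Each is the final Thursday of its month — December 30, 2021 is past the 28th, so '4th Thursday' doesn't fit.
March 2022 ends with Thursday March 31, 2022.
Last Thursday of April 2022: April 28, 2022.
Last Thursday of May 2022: May 26, 2022.
Last Thursday of June 2022: June 30, 2022.
Last Thursday of July 2022: July 28, 2022.
August 2022 ends with Thursday August 25, 2022.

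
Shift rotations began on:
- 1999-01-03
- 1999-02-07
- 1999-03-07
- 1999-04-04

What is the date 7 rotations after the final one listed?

1999-11-07

Gaps: 35, 28, 28 days — a mix of 28 and 35. Every date is a Sunday.
Each is the 1st Sunday of its month.
May 1999 — 1st Sunday is 1999-05-02.
June 1999 — 1st Sunday is 1999-06-06.
July 1999 — 1st Sunday is 1999-07-04.
August 1999 — 1st Sunday is 1999-08-01.
September 1999 — 1st Sunday is 1999-09-05.
1st Sunday of October 1999: 1999-10-03.
1st Sunday of November 1999: 1999-11-07.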